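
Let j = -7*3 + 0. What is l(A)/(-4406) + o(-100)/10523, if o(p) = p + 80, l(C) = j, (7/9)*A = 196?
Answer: 132863/46364338 ≈ 0.0028656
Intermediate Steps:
j = -21 (j = -21 + 0 = -21)
A = 252 (A = (9/7)*196 = 252)
l(C) = -21
o(p) = 80 + p
l(A)/(-4406) + o(-100)/10523 = -21/(-4406) + (80 - 100)/10523 = -21*(-1/4406) - 20*1/10523 = 21/4406 - 20/10523 = 132863/46364338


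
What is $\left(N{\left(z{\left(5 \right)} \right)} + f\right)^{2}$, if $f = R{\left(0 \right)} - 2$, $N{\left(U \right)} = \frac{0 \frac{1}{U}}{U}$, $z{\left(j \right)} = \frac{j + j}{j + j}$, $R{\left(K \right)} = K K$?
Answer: $4$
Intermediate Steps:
$R{\left(K \right)} = K^{2}$
$z{\left(j \right)} = 1$ ($z{\left(j \right)} = \frac{2 j}{2 j} = 2 j \frac{1}{2 j} = 1$)
$N{\left(U \right)} = 0$ ($N{\left(U \right)} = \frac{0}{U} = 0$)
$f = -2$ ($f = 0^{2} - 2 = 0 - 2 = -2$)
$\left(N{\left(z{\left(5 \right)} \right)} + f\right)^{2} = \left(0 - 2\right)^{2} = \left(-2\right)^{2} = 4$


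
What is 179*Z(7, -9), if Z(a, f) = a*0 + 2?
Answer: 358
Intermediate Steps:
Z(a, f) = 2 (Z(a, f) = 0 + 2 = 2)
179*Z(7, -9) = 179*2 = 358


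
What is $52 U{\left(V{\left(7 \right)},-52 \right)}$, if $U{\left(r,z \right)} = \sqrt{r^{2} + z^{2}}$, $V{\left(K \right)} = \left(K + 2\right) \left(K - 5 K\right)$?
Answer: $208 \sqrt{4138} \approx 13380.0$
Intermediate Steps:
$V{\left(K \right)} = - 4 K \left(2 + K\right)$ ($V{\left(K \right)} = \left(2 + K\right) \left(- 4 K\right) = - 4 K \left(2 + K\right)$)
$52 U{\left(V{\left(7 \right)},-52 \right)} = 52 \sqrt{\left(\left(-4\right) 7 \left(2 + 7\right)\right)^{2} + \left(-52\right)^{2}} = 52 \sqrt{\left(\left(-4\right) 7 \cdot 9\right)^{2} + 2704} = 52 \sqrt{\left(-252\right)^{2} + 2704} = 52 \sqrt{63504 + 2704} = 52 \sqrt{66208} = 52 \cdot 4 \sqrt{4138} = 208 \sqrt{4138}$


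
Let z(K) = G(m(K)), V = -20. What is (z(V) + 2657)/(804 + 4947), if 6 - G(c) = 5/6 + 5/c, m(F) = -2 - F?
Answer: 23957/51759 ≈ 0.46286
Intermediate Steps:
G(c) = 31/6 - 5/c (G(c) = 6 - (5/6 + 5/c) = 6 + (-5/6 - 5/c) = 31/6 - 5/c)
z(K) = 31/6 - 5/(-2 - K)
(z(V) + 2657)/(804 + 4947) = ((92 + 31*(-20))/(6*(2 - 20)) + 2657)/(804 + 4947) = ((1/6)*(92 - 620)/(-18) + 2657)/5751 = ((1/6)*(-1/18)*(-528) + 2657)*(1/5751) = (44/9 + 2657)*(1/5751) = (23957/9)*(1/5751) = 23957/51759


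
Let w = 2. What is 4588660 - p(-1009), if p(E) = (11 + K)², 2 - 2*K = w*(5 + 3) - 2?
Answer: 4588635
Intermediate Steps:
K = -6 (K = 1 - (2*(5 + 3) - 2)/2 = 1 - (2*8 - 2)/2 = 1 - (16 - 2)/2 = 1 - ½*14 = 1 - 7 = -6)
p(E) = 25 (p(E) = (11 - 6)² = 5² = 25)
4588660 - p(-1009) = 4588660 - 1*25 = 4588660 - 25 = 4588635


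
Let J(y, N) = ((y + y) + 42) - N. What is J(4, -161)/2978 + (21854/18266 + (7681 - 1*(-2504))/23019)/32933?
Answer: 487301030953335/6872814834405266 ≈ 0.070903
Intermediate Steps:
J(y, N) = 42 - N + 2*y (J(y, N) = (2*y + 42) - N = (42 + 2*y) - N = 42 - N + 2*y)
J(4, -161)/2978 + (21854/18266 + (7681 - 1*(-2504))/23019)/32933 = (42 - 1*(-161) + 2*4)/2978 + (21854/18266 + (7681 - 1*(-2504))/23019)/32933 = (42 + 161 + 8)*(1/2978) + (21854*(1/18266) + (7681 + 2504)*(1/23019))*(1/32933) = 211*(1/2978) + (10927/9133 + 10185*(1/23019))*(1/32933) = 211/2978 + (10927/9133 + 3395/7673)*(1/32933) = 211/2978 + (114849406/70077509)*(1/32933) = 211/2978 + 114849406/2307862603897 = 487301030953335/6872814834405266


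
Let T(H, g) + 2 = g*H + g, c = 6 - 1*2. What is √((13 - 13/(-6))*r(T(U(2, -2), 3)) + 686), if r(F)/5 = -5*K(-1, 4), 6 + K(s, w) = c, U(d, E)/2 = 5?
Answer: √12999/3 ≈ 38.004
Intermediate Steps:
U(d, E) = 10 (U(d, E) = 2*5 = 10)
c = 4 (c = 6 - 2 = 4)
K(s, w) = -2 (K(s, w) = -6 + 4 = -2)
T(H, g) = -2 + g + H*g (T(H, g) = -2 + (g*H + g) = -2 + (H*g + g) = -2 + (g + H*g) = -2 + g + H*g)
r(F) = 50 (r(F) = 5*(-5*(-2)) = 5*10 = 50)
√((13 - 13/(-6))*r(T(U(2, -2), 3)) + 686) = √((13 - 13/(-6))*50 + 686) = √((13 - 13*(-⅙))*50 + 686) = √((13 + 13/6)*50 + 686) = √((91/6)*50 + 686) = √(2275/3 + 686) = √(4333/3) = √12999/3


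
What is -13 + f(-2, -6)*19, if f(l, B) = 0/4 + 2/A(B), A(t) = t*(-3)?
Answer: -98/9 ≈ -10.889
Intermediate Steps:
A(t) = -3*t
f(l, B) = -2/(3*B) (f(l, B) = 0/4 + 2/((-3*B)) = 0*(1/4) + 2*(-1/(3*B)) = 0 - 2/(3*B) = -2/(3*B))
-13 + f(-2, -6)*19 = -13 - 2/3/(-6)*19 = -13 - 2/3*(-1/6)*19 = -13 + (1/9)*19 = -13 + 19/9 = -98/9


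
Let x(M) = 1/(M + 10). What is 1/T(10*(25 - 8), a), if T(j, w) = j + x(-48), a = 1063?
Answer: 38/6459 ≈ 0.0058833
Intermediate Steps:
x(M) = 1/(10 + M)
T(j, w) = -1/38 + j (T(j, w) = j + 1/(10 - 48) = j + 1/(-38) = j - 1/38 = -1/38 + j)
1/T(10*(25 - 8), a) = 1/(-1/38 + 10*(25 - 8)) = 1/(-1/38 + 10*17) = 1/(-1/38 + 170) = 1/(6459/38) = 38/6459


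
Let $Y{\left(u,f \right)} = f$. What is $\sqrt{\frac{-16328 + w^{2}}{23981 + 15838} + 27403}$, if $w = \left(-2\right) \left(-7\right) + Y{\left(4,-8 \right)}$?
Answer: $\frac{\sqrt{43448253578535}}{39819} \approx 165.54$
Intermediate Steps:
$w = 6$ ($w = \left(-2\right) \left(-7\right) - 8 = 14 - 8 = 6$)
$\sqrt{\frac{-16328 + w^{2}}{23981 + 15838} + 27403} = \sqrt{\frac{-16328 + 6^{2}}{23981 + 15838} + 27403} = \sqrt{\frac{-16328 + 36}{39819} + 27403} = \sqrt{\left(-16292\right) \frac{1}{39819} + 27403} = \sqrt{- \frac{16292}{39819} + 27403} = \sqrt{\frac{1091143765}{39819}} = \frac{\sqrt{43448253578535}}{39819}$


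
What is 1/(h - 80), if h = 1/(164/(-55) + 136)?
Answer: -7316/585225 ≈ -0.012501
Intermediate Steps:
h = 55/7316 (h = 1/(164*(-1/55) + 136) = 1/(-164/55 + 136) = 1/(7316/55) = 55/7316 ≈ 0.0075178)
1/(h - 80) = 1/(55/7316 - 80) = 1/(-585225/7316) = -7316/585225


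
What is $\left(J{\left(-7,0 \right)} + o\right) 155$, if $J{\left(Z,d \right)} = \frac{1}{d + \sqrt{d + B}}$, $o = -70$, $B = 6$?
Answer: $-10850 + \frac{155 \sqrt{6}}{6} \approx -10787.0$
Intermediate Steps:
$J{\left(Z,d \right)} = \frac{1}{d + \sqrt{6 + d}}$ ($J{\left(Z,d \right)} = \frac{1}{d + \sqrt{d + 6}} = \frac{1}{d + \sqrt{6 + d}}$)
$\left(J{\left(-7,0 \right)} + o\right) 155 = \left(\frac{1}{0 + \sqrt{6 + 0}} - 70\right) 155 = \left(\frac{1}{0 + \sqrt{6}} - 70\right) 155 = \left(\frac{1}{\sqrt{6}} - 70\right) 155 = \left(\frac{\sqrt{6}}{6} - 70\right) 155 = \left(-70 + \frac{\sqrt{6}}{6}\right) 155 = -10850 + \frac{155 \sqrt{6}}{6}$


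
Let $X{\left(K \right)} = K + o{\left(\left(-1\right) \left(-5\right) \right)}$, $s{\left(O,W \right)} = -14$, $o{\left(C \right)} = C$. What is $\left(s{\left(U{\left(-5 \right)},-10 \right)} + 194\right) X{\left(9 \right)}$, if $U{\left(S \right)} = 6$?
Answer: $2520$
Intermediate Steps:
$X{\left(K \right)} = 5 + K$ ($X{\left(K \right)} = K - -5 = K + 5 = 5 + K$)
$\left(s{\left(U{\left(-5 \right)},-10 \right)} + 194\right) X{\left(9 \right)} = \left(-14 + 194\right) \left(5 + 9\right) = 180 \cdot 14 = 2520$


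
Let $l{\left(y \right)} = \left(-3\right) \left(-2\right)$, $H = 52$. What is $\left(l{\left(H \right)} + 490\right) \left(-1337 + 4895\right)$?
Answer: $1764768$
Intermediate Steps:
$l{\left(y \right)} = 6$
$\left(l{\left(H \right)} + 490\right) \left(-1337 + 4895\right) = \left(6 + 490\right) \left(-1337 + 4895\right) = 496 \cdot 3558 = 1764768$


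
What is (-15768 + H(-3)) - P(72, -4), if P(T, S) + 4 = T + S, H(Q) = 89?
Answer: -15743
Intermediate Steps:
P(T, S) = -4 + S + T (P(T, S) = -4 + (T + S) = -4 + (S + T) = -4 + S + T)
(-15768 + H(-3)) - P(72, -4) = (-15768 + 89) - (-4 - 4 + 72) = -15679 - 1*64 = -15679 - 64 = -15743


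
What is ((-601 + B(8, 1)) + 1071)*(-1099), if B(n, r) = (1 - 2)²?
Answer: -517629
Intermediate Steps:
B(n, r) = 1 (B(n, r) = (-1)² = 1)
((-601 + B(8, 1)) + 1071)*(-1099) = ((-601 + 1) + 1071)*(-1099) = (-600 + 1071)*(-1099) = 471*(-1099) = -517629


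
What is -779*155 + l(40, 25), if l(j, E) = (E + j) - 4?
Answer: -120684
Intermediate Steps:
l(j, E) = -4 + E + j
-779*155 + l(40, 25) = -779*155 + (-4 + 25 + 40) = -120745 + 61 = -120684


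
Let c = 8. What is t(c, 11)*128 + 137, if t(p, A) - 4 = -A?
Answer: -759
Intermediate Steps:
t(p, A) = 4 - A
t(c, 11)*128 + 137 = (4 - 1*11)*128 + 137 = (4 - 11)*128 + 137 = -7*128 + 137 = -896 + 137 = -759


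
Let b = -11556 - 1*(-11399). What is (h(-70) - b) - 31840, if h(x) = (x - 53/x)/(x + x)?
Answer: -310488553/9800 ≈ -31683.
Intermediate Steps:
b = -157 (b = -11556 + 11399 = -157)
h(x) = (x - 53/x)/(2*x) (h(x) = (x - 53/x)/((2*x)) = (x - 53/x)*(1/(2*x)) = (x - 53/x)/(2*x))
(h(-70) - b) - 31840 = ((½)*(-53 + (-70)²)/(-70)² - 1*(-157)) - 31840 = ((½)*(1/4900)*(-53 + 4900) + 157) - 31840 = ((½)*(1/4900)*4847 + 157) - 31840 = (4847/9800 + 157) - 31840 = 1543447/9800 - 31840 = -310488553/9800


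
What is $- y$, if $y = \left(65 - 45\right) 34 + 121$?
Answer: $-801$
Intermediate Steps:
$y = 801$ ($y = \left(65 - 45\right) 34 + 121 = 20 \cdot 34 + 121 = 680 + 121 = 801$)
$- y = \left(-1\right) 801 = -801$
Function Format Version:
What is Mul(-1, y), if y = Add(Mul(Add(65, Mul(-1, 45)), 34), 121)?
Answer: -801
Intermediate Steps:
y = 801 (y = Add(Mul(Add(65, -45), 34), 121) = Add(Mul(20, 34), 121) = Add(680, 121) = 801)
Mul(-1, y) = Mul(-1, 801) = -801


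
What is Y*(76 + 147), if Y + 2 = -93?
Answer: -21185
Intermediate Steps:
Y = -95 (Y = -2 - 93 = -95)
Y*(76 + 147) = -95*(76 + 147) = -95*223 = -21185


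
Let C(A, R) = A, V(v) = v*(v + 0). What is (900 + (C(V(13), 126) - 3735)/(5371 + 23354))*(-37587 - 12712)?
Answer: -1300175531266/28725 ≈ -4.5263e+7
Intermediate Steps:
V(v) = v² (V(v) = v*v = v²)
(900 + (C(V(13), 126) - 3735)/(5371 + 23354))*(-37587 - 12712) = (900 + (13² - 3735)/(5371 + 23354))*(-37587 - 12712) = (900 + (169 - 3735)/28725)*(-50299) = (900 - 3566*1/28725)*(-50299) = (900 - 3566/28725)*(-50299) = (25848934/28725)*(-50299) = -1300175531266/28725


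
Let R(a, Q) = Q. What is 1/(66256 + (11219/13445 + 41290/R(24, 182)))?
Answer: 1223495/81342477674 ≈ 1.5041e-5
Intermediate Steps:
1/(66256 + (11219/13445 + 41290/R(24, 182))) = 1/(66256 + (11219/13445 + 41290/182)) = 1/(66256 + (11219*(1/13445) + 41290*(1/182))) = 1/(66256 + (11219/13445 + 20645/91)) = 1/(66256 + 278592954/1223495) = 1/(81342477674/1223495) = 1223495/81342477674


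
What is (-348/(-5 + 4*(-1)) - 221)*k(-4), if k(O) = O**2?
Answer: -8752/3 ≈ -2917.3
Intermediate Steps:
(-348/(-5 + 4*(-1)) - 221)*k(-4) = (-348/(-5 + 4*(-1)) - 221)*(-4)**2 = (-348/(-5 - 4) - 221)*16 = (-348/(-9) - 221)*16 = (-348*(-1/9) - 221)*16 = (116/3 - 221)*16 = -547/3*16 = -8752/3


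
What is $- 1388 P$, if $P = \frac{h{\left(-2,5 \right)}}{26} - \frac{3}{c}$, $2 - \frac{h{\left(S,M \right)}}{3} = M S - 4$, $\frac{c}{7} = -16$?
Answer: $- \frac{946269}{364} \approx -2599.6$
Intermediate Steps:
$c = -112$ ($c = 7 \left(-16\right) = -112$)
$h{\left(S,M \right)} = 18 - 3 M S$ ($h{\left(S,M \right)} = 6 - 3 \left(M S - 4\right) = 6 - 3 \left(-4 + M S\right) = 6 - \left(-12 + 3 M S\right) = 18 - 3 M S$)
$P = \frac{2727}{1456}$ ($P = \frac{18 - 15 \left(-2\right)}{26} - \frac{3}{-112} = \left(18 + 30\right) \frac{1}{26} - - \frac{3}{112} = 48 \cdot \frac{1}{26} + \frac{3}{112} = \frac{24}{13} + \frac{3}{112} = \frac{2727}{1456} \approx 1.8729$)
$- 1388 P = \left(-1388\right) \frac{2727}{1456} = - \frac{946269}{364}$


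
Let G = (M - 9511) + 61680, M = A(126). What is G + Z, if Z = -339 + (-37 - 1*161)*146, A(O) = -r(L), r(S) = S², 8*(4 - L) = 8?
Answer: 22913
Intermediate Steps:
L = 3 (L = 4 - ⅛*8 = 4 - 1 = 3)
A(O) = -9 (A(O) = -1*3² = -1*9 = -9)
M = -9
Z = -29247 (Z = -339 + (-37 - 161)*146 = -339 - 198*146 = -339 - 28908 = -29247)
G = 52160 (G = (-9 - 9511) + 61680 = -9520 + 61680 = 52160)
G + Z = 52160 - 29247 = 22913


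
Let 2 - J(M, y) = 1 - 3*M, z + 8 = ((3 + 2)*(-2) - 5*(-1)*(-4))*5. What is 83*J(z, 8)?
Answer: -39259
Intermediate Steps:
z = -158 (z = -8 + ((3 + 2)*(-2) - 5*(-1)*(-4))*5 = -8 + (5*(-2) + 5*(-4))*5 = -8 + (-10 - 20)*5 = -8 - 30*5 = -8 - 150 = -158)
J(M, y) = 1 + 3*M (J(M, y) = 2 - (1 - 3*M) = 2 + (-1 + 3*M) = 1 + 3*M)
83*J(z, 8) = 83*(1 + 3*(-158)) = 83*(1 - 474) = 83*(-473) = -39259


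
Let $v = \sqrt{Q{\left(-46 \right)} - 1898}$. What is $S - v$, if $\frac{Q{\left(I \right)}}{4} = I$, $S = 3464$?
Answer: $3464 - i \sqrt{2082} \approx 3464.0 - 45.629 i$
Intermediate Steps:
$Q{\left(I \right)} = 4 I$
$v = i \sqrt{2082}$ ($v = \sqrt{4 \left(-46\right) - 1898} = \sqrt{-184 - 1898} = \sqrt{-2082} = i \sqrt{2082} \approx 45.629 i$)
$S - v = 3464 - i \sqrt{2082}$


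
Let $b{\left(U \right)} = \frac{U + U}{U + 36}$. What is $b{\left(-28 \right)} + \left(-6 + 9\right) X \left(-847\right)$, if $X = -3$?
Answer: $7616$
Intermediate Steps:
$b{\left(U \right)} = \frac{2 U}{36 + U}$
$b{\left(-28 \right)} + \left(-6 + 9\right) X \left(-847\right) = 2 \left(-28\right) \frac{1}{36 - 28} + \left(-6 + 9\right) \left(-3\right) \left(-847\right) = 2 \left(-28\right) \frac{1}{8} + 3 \left(-3\right) \left(-847\right) = 2 \left(-28\right) \frac{1}{8} - -7623 = -7 + 7623 = 7616$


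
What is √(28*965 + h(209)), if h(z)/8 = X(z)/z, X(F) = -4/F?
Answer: 2*√295065147/209 ≈ 164.38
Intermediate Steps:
h(z) = -32/z² (h(z) = 8*((-4/z)/z) = 8*(-4/z²) = -32/z²)
√(28*965 + h(209)) = √(28*965 - 32/209²) = √(27020 - 32*1/43681) = √(27020 - 32/43681) = √(1180260588/43681) = 2*√295065147/209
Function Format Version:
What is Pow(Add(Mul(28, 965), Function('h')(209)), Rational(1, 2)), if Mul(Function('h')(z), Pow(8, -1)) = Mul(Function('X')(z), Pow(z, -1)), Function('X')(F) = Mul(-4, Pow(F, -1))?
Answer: Mul(Rational(2, 209), Pow(295065147, Rational(1, 2))) ≈ 164.38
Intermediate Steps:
Function('h')(z) = Mul(-32, Pow(z, -2)) (Function('h')(z) = Mul(8, Mul(Mul(-4, Pow(z, -1)), Pow(z, -1))) = Mul(8, Mul(-4, Pow(z, -2))) = Mul(-32, Pow(z, -2)))
Pow(Add(Mul(28, 965), Function('h')(209)), Rational(1, 2)) = Pow(Add(Mul(28, 965), Mul(-32, Pow(209, -2))), Rational(1, 2)) = Pow(Add(27020, Mul(-32, Rational(1, 43681))), Rational(1, 2)) = Pow(Add(27020, Rational(-32, 43681)), Rational(1, 2)) = Pow(Rational(1180260588, 43681), Rational(1, 2)) = Mul(Rational(2, 209), Pow(295065147, Rational(1, 2)))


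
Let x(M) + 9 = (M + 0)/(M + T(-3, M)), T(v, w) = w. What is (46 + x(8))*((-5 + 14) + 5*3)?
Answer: 900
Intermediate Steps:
x(M) = -17/2 (x(M) = -9 + (M + 0)/(M + M) = -9 + M/((2*M)) = -9 + M*(1/(2*M)) = -9 + 1/2 = -17/2)
(46 + x(8))*((-5 + 14) + 5*3) = (46 - 17/2)*((-5 + 14) + 5*3) = 75*(9 + 15)/2 = (75/2)*24 = 900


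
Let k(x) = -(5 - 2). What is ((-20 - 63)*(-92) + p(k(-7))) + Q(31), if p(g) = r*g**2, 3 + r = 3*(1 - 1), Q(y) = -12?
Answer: 7597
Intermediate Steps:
k(x) = -3 (k(x) = -1*3 = -3)
r = -3 (r = -3 + 3*(1 - 1) = -3 + 3*0 = -3 + 0 = -3)
p(g) = -3*g**2
((-20 - 63)*(-92) + p(k(-7))) + Q(31) = ((-20 - 63)*(-92) - 3*(-3)**2) - 12 = (-83*(-92) - 3*9) - 12 = (7636 - 27) - 12 = 7609 - 12 = 7597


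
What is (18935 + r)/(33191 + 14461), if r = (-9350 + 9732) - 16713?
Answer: 217/3971 ≈ 0.054646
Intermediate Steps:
r = -16331 (r = 382 - 16713 = -16331)
(18935 + r)/(33191 + 14461) = (18935 - 16331)/(33191 + 14461) = 2604/47652 = 2604*(1/47652) = 217/3971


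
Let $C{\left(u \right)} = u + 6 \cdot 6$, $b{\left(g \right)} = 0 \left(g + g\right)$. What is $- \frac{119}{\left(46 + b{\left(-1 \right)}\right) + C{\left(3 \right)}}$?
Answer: $- \frac{7}{5} \approx -1.4$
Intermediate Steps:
$b{\left(g \right)} = 0$ ($b{\left(g \right)} = 0 \cdot 2 g = 0$)
$C{\left(u \right)} = 36 + u$ ($C{\left(u \right)} = u + 36 = 36 + u$)
$- \frac{119}{\left(46 + b{\left(-1 \right)}\right) + C{\left(3 \right)}} = - \frac{119}{\left(46 + 0\right) + \left(36 + 3\right)} = - \frac{119}{46 + 39} = - \frac{119}{85} = \left(-119\right) \frac{1}{85} = - \frac{7}{5}$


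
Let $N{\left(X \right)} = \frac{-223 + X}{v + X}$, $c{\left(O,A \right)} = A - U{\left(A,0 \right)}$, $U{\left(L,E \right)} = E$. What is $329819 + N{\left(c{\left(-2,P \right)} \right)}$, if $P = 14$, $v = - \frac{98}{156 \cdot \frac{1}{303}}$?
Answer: $\frac{1512225549}{4585} \approx 3.2982 \cdot 10^{5}$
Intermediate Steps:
$v = - \frac{4949}{26}$ ($v = - \frac{98}{156 \cdot \frac{1}{303}} = - \frac{98}{\frac{52}{101}} = \left(-98\right) \frac{101}{52} = - \frac{4949}{26} \approx -190.35$)
$c{\left(O,A \right)} = A$ ($c{\left(O,A \right)} = A - 0 = A + 0 = A$)
$N{\left(X \right)} = \frac{-223 + X}{- \frac{4949}{26} + X}$
$329819 + N{\left(c{\left(-2,P \right)} \right)} = 329819 + \frac{26 \left(-223 + 14\right)}{-4949 + 26 \cdot 14} = 329819 + 26 \frac{1}{-4949 + 364} \left(-209\right) = 329819 + 26 \frac{1}{-4585} \left(-209\right) = 329819 + 26 \left(- \frac{1}{4585}\right) \left(-209\right) = 329819 + \frac{5434}{4585} = \frac{1512225549}{4585}$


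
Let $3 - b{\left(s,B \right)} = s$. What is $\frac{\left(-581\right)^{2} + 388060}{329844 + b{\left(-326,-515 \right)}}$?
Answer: $\frac{725621}{330173} \approx 2.1977$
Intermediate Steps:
$b{\left(s,B \right)} = 3 - s$
$\frac{\left(-581\right)^{2} + 388060}{329844 + b{\left(-326,-515 \right)}} = \frac{\left(-581\right)^{2} + 388060}{329844 + \left(3 - -326\right)} = \frac{337561 + 388060}{329844 + \left(3 + 326\right)} = \frac{725621}{329844 + 329} = \frac{725621}{330173}$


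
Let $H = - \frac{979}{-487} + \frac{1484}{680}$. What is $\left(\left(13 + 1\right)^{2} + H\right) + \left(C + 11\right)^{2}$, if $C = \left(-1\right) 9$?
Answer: $\frac{16905107}{82790} \approx 204.19$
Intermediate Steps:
$C = -9$
$H = \frac{347107}{82790}$ ($H = \left(-979\right) \left(- \frac{1}{487}\right) + 1484 \cdot \frac{1}{680} = \frac{979}{487} + \frac{371}{170} = \frac{347107}{82790} \approx 4.1926$)
$\left(\left(13 + 1\right)^{2} + H\right) + \left(C + 11\right)^{2} = \left(\left(13 + 1\right)^{2} + \frac{347107}{82790}\right) + \left(-9 + 11\right)^{2} = \left(14^{2} + \frac{347107}{82790}\right) + 2^{2} = \left(196 + \frac{347107}{82790}\right) + 4 = \frac{16573947}{82790} + 4 = \frac{16905107}{82790}$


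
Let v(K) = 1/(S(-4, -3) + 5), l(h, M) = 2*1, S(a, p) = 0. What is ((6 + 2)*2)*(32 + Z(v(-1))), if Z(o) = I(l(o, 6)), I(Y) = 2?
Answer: 544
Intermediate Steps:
l(h, M) = 2
v(K) = ⅕ (v(K) = 1/(0 + 5) = 1/5 = ⅕)
Z(o) = 2
((6 + 2)*2)*(32 + Z(v(-1))) = ((6 + 2)*2)*(32 + 2) = (8*2)*34 = 16*34 = 544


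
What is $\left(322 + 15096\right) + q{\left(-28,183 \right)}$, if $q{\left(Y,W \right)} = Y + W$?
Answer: $15573$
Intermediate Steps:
$q{\left(Y,W \right)} = W + Y$
$\left(322 + 15096\right) + q{\left(-28,183 \right)} = \left(322 + 15096\right) + \left(183 - 28\right) = 15418 + 155 = 15573$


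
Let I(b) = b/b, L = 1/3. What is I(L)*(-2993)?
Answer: -2993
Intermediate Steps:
L = ⅓ ≈ 0.33333
I(b) = 1
I(L)*(-2993) = 1*(-2993) = -2993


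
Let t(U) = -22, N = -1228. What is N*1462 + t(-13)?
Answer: -1795358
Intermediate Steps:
N*1462 + t(-13) = -1228*1462 - 22 = -1795336 - 22 = -1795358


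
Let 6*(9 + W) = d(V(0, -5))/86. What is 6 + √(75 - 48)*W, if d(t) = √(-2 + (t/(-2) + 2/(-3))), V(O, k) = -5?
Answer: 6 + √3*(-27864 + I*√6)/1032 ≈ -40.765 + 0.0041111*I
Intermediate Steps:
d(t) = √(-8/3 - t/2) (d(t) = √(-2 + (t*(-½) + 2*(-⅓))) = √(-2 + (-t/2 - ⅔)) = √(-2 + (-⅔ - t/2)) = √(-8/3 - t/2))
W = -9 + I*√6/3096 (W = -9 + ((√(-96 - 18*(-5))/6)/86)/6 = -9 + ((√(-96 + 90)/6)*(1/86))/6 = -9 + ((√(-6)/6)*(1/86))/6 = -9 + (((I*√6)/6)*(1/86))/6 = -9 + ((I*√6/6)*(1/86))/6 = -9 + (I*√6/516)/6 = -9 + I*√6/3096 ≈ -9.0 + 0.00079118*I)
6 + √(75 - 48)*W = 6 + √(75 - 48)*(-9 + I*√6/3096) = 6 + √27*(-9 + I*√6/3096) = 6 + (3*√3)*(-9 + I*√6/3096) = 6 + 3*√3*(-9 + I*√6/3096)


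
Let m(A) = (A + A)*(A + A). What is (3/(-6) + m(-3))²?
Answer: 5041/4 ≈ 1260.3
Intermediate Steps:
m(A) = 4*A² (m(A) = (2*A)*(2*A) = 4*A²)
(3/(-6) + m(-3))² = (3/(-6) + 4*(-3)²)² = (3*(-⅙) + 4*9)² = (-½ + 36)² = (71/2)² = 5041/4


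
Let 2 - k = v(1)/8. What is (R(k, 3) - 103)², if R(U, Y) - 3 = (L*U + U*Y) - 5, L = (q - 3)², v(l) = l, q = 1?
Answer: 540225/64 ≈ 8441.0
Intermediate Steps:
k = 15/8 (k = 2 - 1/8 = 2 - 1*⅛ = 2 - ⅛ = 15/8 ≈ 1.8750)
L = 4 (L = (1 - 3)² = (-2)² = 4)
R(U, Y) = -2 + 4*U + U*Y (R(U, Y) = 3 + ((4*U + U*Y) - 5) = 3 + (-5 + 4*U + U*Y) = -2 + 4*U + U*Y)
(R(k, 3) - 103)² = ((-2 + 4*(15/8) + (15/8)*3) - 103)² = ((-2 + 15/2 + 45/8) - 103)² = (89/8 - 103)² = (-735/8)² = 540225/64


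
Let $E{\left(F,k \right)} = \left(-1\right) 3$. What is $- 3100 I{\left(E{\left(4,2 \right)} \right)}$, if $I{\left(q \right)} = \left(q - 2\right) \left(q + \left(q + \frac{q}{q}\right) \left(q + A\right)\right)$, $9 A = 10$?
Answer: $\frac{108500}{9} \approx 12056.0$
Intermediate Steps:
$E{\left(F,k \right)} = -3$
$A = \frac{10}{9}$ ($A = \frac{1}{9} \cdot 10 = \frac{10}{9} \approx 1.1111$)
$I{\left(q \right)} = \left(-2 + q\right) \left(q + \left(1 + q\right) \left(\frac{10}{9} + q\right)\right)$ ($I{\left(q \right)} = \left(q - 2\right) \left(q + \left(q + \frac{q}{q}\right) \left(q + \frac{10}{9}\right)\right) = \left(-2 + q\right) \left(q + \left(q + 1\right) \left(\frac{10}{9} + q\right)\right) = \left(-2 + q\right) \left(q + \left(1 + q\right) \left(\frac{10}{9} + q\right)\right)$)
$- 3100 I{\left(E{\left(4,2 \right)} \right)} = - 3100 \left(- \frac{20}{9} + \left(-3\right)^{3} - - \frac{46}{3} + \frac{10 \left(-3\right)^{2}}{9}\right) = - 3100 \left(- \frac{20}{9} - 27 + \frac{46}{3} + \frac{10}{9} \cdot 9\right) = - 3100 \left(- \frac{20}{9} - 27 + \frac{46}{3} + 10\right) = \left(-3100\right) \left(- \frac{35}{9}\right) = \frac{108500}{9}$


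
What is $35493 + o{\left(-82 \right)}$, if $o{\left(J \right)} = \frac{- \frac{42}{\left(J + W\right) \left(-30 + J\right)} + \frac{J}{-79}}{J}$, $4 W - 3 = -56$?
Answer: $\frac{58400587367}{1645412} \approx 35493.0$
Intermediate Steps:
$W = - \frac{53}{4}$ ($W = \frac{3}{4} + \frac{1}{4} \left(-56\right) = \frac{3}{4} - 14 = - \frac{53}{4} \approx -13.25$)
$o{\left(J \right)} = \frac{- \frac{J}{79} - \frac{42}{\left(-30 + J\right) \left(- \frac{53}{4} + J\right)}}{J}$ ($o{\left(J \right)} = \frac{- \frac{42}{\left(J - \frac{53}{4}\right) \left(-30 + J\right)} + \frac{J}{-79}}{J} = \frac{- \frac{42}{\left(- \frac{53}{4} + J\right) \left(-30 + J\right)} + J \left(- \frac{1}{79}\right)}{J} = \frac{- \frac{42}{\left(-30 + J\right) \left(- \frac{53}{4} + J\right)} - \frac{J}{79}}{J} = \frac{- \frac{J}{79} - \frac{42}{\left(-30 + J\right) \left(- \frac{53}{4} + J\right)}}{J}$)
$35493 + o{\left(-82 \right)} = 35493 + \frac{-13272 - -130380 - 4 \left(-82\right)^{3} + 173 \left(-82\right)^{2}}{79 \left(-82\right) \left(1590 - -14186 + 4 \left(-82\right)^{2}\right)} = 35493 + \frac{1}{79} \left(- \frac{1}{82}\right) \frac{1}{1590 + 14186 + 4 \cdot 6724} \left(-13272 + 130380 - -2205472 + 173 \cdot 6724\right) = 35493 + \frac{1}{79} \left(- \frac{1}{82}\right) \frac{1}{1590 + 14186 + 26896} \left(-13272 + 130380 + 2205472 + 1163252\right) = 35493 + \frac{1}{79} \left(- \frac{1}{82}\right) \frac{1}{42672} \cdot 3485832 = 35493 - \frac{20749}{1645412} = \frac{58400587367}{1645412}$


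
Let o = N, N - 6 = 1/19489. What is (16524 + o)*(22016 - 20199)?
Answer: 585352311707/19489 ≈ 3.0035e+7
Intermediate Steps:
N = 116935/19489 (N = 6 + 1/19489 = 116935/19489 ≈ 6.0001)
o = 116935/19489 ≈ 6.0001
(16524 + o)*(22016 - 20199) = (16524 + 116935/19489)*(22016 - 20199) = (322153171/19489)*1817 = 585352311707/19489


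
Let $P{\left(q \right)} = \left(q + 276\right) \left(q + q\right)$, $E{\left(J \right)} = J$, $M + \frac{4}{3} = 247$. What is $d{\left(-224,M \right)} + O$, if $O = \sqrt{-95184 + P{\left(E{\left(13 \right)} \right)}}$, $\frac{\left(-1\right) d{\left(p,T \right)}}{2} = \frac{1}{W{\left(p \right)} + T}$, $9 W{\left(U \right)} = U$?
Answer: $- \frac{18}{1987} + i \sqrt{87670} \approx -0.0090589 + 296.09 i$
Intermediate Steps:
$M = \frac{737}{3}$ ($M = - \frac{4}{3} + 247 = \frac{737}{3} \approx 245.67$)
$W{\left(U \right)} = \frac{U}{9}$
$P{\left(q \right)} = 2 q \left(276 + q\right)$ ($P{\left(q \right)} = \left(276 + q\right) 2 q = 2 q \left(276 + q\right)$)
$d{\left(p,T \right)} = - \frac{2}{T + \frac{p}{9}}$ ($d{\left(p,T \right)} = - \frac{2}{\frac{p}{9} + T} = - \frac{2}{T + \frac{p}{9}}$)
$O = i \sqrt{87670}$ ($O = \sqrt{-95184 + 2 \cdot 13 \left(276 + 13\right)} = \sqrt{-95184 + 2 \cdot 13 \cdot 289} = \sqrt{-95184 + 7514} = \sqrt{-87670} = i \sqrt{87670} \approx 296.09 i$)
$d{\left(-224,M \right)} + O = - \frac{18}{-224 + 9 \cdot \frac{737}{3}} + i \sqrt{87670} = - \frac{18}{-224 + 2211} + i \sqrt{87670} = - \frac{18}{1987} + i \sqrt{87670}$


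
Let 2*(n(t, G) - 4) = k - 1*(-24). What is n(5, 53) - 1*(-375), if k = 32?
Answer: 407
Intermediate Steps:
n(t, G) = 32 (n(t, G) = 4 + (32 - 1*(-24))/2 = 4 + (32 + 24)/2 = 4 + (1/2)*56 = 4 + 28 = 32)
n(5, 53) - 1*(-375) = 32 - 1*(-375) = 32 + 375 = 407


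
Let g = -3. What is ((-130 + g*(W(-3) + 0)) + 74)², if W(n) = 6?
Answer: 5476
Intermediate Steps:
((-130 + g*(W(-3) + 0)) + 74)² = ((-130 - 3*(6 + 0)) + 74)² = ((-130 - 3*6) + 74)² = ((-130 - 18) + 74)² = (-148 + 74)² = (-74)² = 5476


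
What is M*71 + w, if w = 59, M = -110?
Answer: -7751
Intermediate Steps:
M*71 + w = -110*71 + 59 = -7810 + 59 = -7751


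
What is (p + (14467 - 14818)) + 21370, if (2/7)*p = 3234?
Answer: 32338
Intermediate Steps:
p = 11319 (p = (7/2)*3234 = 11319)
(p + (14467 - 14818)) + 21370 = (11319 + (14467 - 14818)) + 21370 = (11319 - 351) + 21370 = 10968 + 21370 = 32338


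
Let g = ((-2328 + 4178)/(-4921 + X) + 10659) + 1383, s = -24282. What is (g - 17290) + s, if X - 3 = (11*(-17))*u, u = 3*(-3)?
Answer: -19106280/647 ≈ -29531.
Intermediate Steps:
u = -9
X = 1686 (X = 3 + (11*(-17))*(-9) = 3 - 187*(-9) = 3 + 1683 = 1686)
g = 7790804/647 (g = ((-2328 + 4178)/(-4921 + 1686) + 10659) + 1383 = (1850/(-3235) + 10659) + 1383 = (1850*(-1/3235) + 10659) + 1383 = (-370/647 + 10659) + 1383 = 6896003/647 + 1383 = 7790804/647 ≈ 12041.)
(g - 17290) + s = (7790804/647 - 17290) - 24282 = -3395826/647 - 24282 = -19106280/647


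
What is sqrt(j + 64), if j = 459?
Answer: sqrt(523) ≈ 22.869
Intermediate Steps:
sqrt(j + 64) = sqrt(459 + 64) = sqrt(523)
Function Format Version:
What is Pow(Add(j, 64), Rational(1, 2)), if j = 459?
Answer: Pow(523, Rational(1, 2)) ≈ 22.869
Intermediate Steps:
Pow(Add(j, 64), Rational(1, 2)) = Pow(Add(459, 64), Rational(1, 2)) = Pow(523, Rational(1, 2))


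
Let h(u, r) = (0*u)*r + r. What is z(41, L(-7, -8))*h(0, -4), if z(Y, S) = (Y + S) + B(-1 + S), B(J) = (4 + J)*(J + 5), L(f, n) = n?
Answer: -212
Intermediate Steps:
B(J) = (4 + J)*(5 + J)
h(u, r) = r (h(u, r) = 0*r + r = 0 + r = r)
z(Y, S) = 11 + Y + (-1 + S)**2 + 10*S (z(Y, S) = (Y + S) + (20 + (-1 + S)**2 + 9*(-1 + S)) = (S + Y) + (20 + (-1 + S)**2 + (-9 + 9*S)) = (S + Y) + (11 + (-1 + S)**2 + 9*S) = 11 + Y + (-1 + S)**2 + 10*S)
z(41, L(-7, -8))*h(0, -4) = (12 + 41 + (-8)**2 + 8*(-8))*(-4) = (12 + 41 + 64 - 64)*(-4) = 53*(-4) = -212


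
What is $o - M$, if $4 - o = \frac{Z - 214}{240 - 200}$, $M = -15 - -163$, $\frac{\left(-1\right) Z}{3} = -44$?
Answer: $- \frac{2839}{20} \approx -141.95$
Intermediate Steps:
$Z = 132$ ($Z = \left(-3\right) \left(-44\right) = 132$)
$M = 148$ ($M = -15 + 163 = 148$)
$o = \frac{121}{20}$ ($o = 4 - \frac{132 - 214}{240 - 200} = 4 - - \frac{82}{40} = 4 - \left(-82\right) \frac{1}{40} = 4 - - \frac{41}{20} = 4 + \frac{41}{20} = \frac{121}{20} \approx 6.05$)
$o - M = \frac{121}{20} - 148 = - \frac{2839}{20}$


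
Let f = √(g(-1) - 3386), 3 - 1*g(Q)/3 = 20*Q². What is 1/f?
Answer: -I*√3437/3437 ≈ -0.017057*I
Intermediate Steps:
g(Q) = 9 - 60*Q²
f = I*√3437 (f = √((9 - 60*(-1)²) - 3386) = √((9 - 60*1) - 3386) = √((9 - 60) - 3386) = √(-51 - 3386) = √(-3437) = I*√3437 ≈ 58.626*I)
1/f = 1/(I*√3437) = -I*√3437/3437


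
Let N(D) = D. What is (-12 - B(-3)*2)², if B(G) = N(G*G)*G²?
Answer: 30276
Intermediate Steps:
B(G) = G⁴ (B(G) = (G*G)*G² = G²*G² = G⁴)
(-12 - B(-3)*2)² = (-12 - 1*(-3)⁴*2)² = (-12 - 1*81*2)² = (-12 - 81*2)² = (-12 - 162)² = (-174)² = 30276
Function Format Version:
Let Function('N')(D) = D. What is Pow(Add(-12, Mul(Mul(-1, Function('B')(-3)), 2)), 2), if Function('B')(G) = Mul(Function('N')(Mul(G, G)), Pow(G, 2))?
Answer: 30276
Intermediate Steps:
Function('B')(G) = Pow(G, 4) (Function('B')(G) = Mul(Mul(G, G), Pow(G, 2)) = Mul(Pow(G, 2), Pow(G, 2)) = Pow(G, 4))
Pow(Add(-12, Mul(Mul(-1, Function('B')(-3)), 2)), 2) = Pow(Add(-12, Mul(Mul(-1, Pow(-3, 4)), 2)), 2) = Pow(Add(-12, Mul(Mul(-1, 81), 2)), 2) = Pow(Add(-12, Mul(-81, 2)), 2) = Pow(Add(-12, -162), 2) = Pow(-174, 2) = 30276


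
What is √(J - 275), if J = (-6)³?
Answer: I*√491 ≈ 22.159*I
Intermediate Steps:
J = -216
√(J - 275) = √(-216 - 275) = √(-491) = I*√491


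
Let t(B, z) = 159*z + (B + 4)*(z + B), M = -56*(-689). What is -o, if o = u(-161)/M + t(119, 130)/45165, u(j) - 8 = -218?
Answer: -46899019/41491580 ≈ -1.1303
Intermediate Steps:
u(j) = -210 (u(j) = 8 - 218 = -210)
M = 38584
t(B, z) = 159*z + (4 + B)*(B + z)
o = 46899019/41491580 (o = -210/38584 + (119² + 4*119 + 163*130 + 119*130)/45165 = -210*1/38584 + (14161 + 476 + 21190 + 15470)*(1/45165) = -15/2756 + 51297*(1/45165) = -15/2756 + 17099/15055 = 46899019/41491580 ≈ 1.1303)
-o = -1*46899019/41491580 = -46899019/41491580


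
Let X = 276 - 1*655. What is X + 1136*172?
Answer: 195013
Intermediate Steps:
X = -379 (X = 276 - 655 = -379)
X + 1136*172 = -379 + 1136*172 = -379 + 195392 = 195013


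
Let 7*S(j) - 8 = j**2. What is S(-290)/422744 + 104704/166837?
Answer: 80968310207/123426346274 ≈ 0.65600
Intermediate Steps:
S(j) = 8/7 + j**2/7
S(-290)/422744 + 104704/166837 = (8/7 + (1/7)*(-290)**2)/422744 + 104704/166837 = (8/7 + (1/7)*84100)*(1/422744) + 104704*(1/166837) = (8/7 + 84100/7)*(1/422744) + 104704/166837 = (84108/7)*(1/422744) + 104704/166837 = 21027/739802 + 104704/166837 = 80968310207/123426346274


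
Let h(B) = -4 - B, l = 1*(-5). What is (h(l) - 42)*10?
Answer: -410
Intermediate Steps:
l = -5
(h(l) - 42)*10 = ((-4 - 1*(-5)) - 42)*10 = ((-4 + 5) - 42)*10 = (1 - 42)*10 = -41*10 = -410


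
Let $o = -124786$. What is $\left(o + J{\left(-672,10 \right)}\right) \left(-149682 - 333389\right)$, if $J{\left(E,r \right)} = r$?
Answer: $60275667096$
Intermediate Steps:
$\left(o + J{\left(-672,10 \right)}\right) \left(-149682 - 333389\right) = \left(-124786 + 10\right) \left(-149682 - 333389\right) = \left(-124776\right) \left(-483071\right) = 60275667096$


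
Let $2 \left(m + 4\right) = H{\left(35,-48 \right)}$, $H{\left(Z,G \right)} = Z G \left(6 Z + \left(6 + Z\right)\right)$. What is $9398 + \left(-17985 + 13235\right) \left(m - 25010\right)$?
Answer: $1120315898$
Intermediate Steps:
$H{\left(Z,G \right)} = G Z \left(6 + 7 Z\right)$
$m = -210844$ ($m = -4 + \frac{\left(-48\right) 35 \left(6 + 7 \cdot 35\right)}{2} = -4 + \frac{\left(-48\right) 35 \left(6 + 245\right)}{2} = -4 + \frac{\left(-48\right) 35 \cdot 251}{2} = -4 + \frac{1}{2} \left(-421680\right) = -4 - 210840 = -210844$)
$9398 + \left(-17985 + 13235\right) \left(m - 25010\right) = 9398 + \left(-17985 + 13235\right) \left(-210844 - 25010\right) = 9398 - -1120306500 = 9398 + 1120306500 = 1120315898$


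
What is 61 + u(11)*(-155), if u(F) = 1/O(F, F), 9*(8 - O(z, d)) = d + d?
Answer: 331/10 ≈ 33.100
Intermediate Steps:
O(z, d) = 8 - 2*d/9 (O(z, d) = 8 - (d + d)/9 = 8 - 2*d/9)
u(F) = 1/(8 - 2*F/9)
61 + u(11)*(-155) = 61 - 9/(-72 + 2*11)*(-155) = 61 - 9/(-72 + 22)*(-155) = 61 - 9/(-50)*(-155) = 61 - 9*(-1/50)*(-155) = 61 + (9/50)*(-155) = 61 - 279/10 = 331/10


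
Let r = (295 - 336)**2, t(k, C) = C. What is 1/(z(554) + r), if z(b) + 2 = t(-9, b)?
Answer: 1/2233 ≈ 0.00044783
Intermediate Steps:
z(b) = -2 + b
r = 1681 (r = (-41)**2 = 1681)
1/(z(554) + r) = 1/((-2 + 554) + 1681) = 1/(552 + 1681) = 1/2233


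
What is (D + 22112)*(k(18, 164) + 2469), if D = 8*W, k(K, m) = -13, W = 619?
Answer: 66469184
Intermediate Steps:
D = 4952 (D = 8*619 = 4952)
(D + 22112)*(k(18, 164) + 2469) = (4952 + 22112)*(-13 + 2469) = 27064*2456 = 66469184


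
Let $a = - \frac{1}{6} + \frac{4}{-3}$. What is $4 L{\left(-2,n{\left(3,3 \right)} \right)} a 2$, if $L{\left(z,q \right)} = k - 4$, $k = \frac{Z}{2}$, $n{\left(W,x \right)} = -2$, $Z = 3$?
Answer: $30$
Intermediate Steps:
$k = \frac{3}{2} \approx 1.5$
$L{\left(z,q \right)} = - \frac{5}{2}$ ($L{\left(z,q \right)} = \frac{3}{2} - 4 = - \frac{5}{2}$)
$a = - \frac{3}{2}$ ($a = \left(-1\right) \frac{1}{6} + 4 \left(- \frac{1}{3}\right) = - \frac{1}{6} - \frac{4}{3} = - \frac{3}{2} \approx -1.5$)
$4 L{\left(-2,n{\left(3,3 \right)} \right)} a 2 = 4 \left(- \frac{5}{2}\right) \left(- \frac{3}{2}\right) 2 = 4 \cdot \frac{15}{4} \cdot 2 = 4 \cdot \frac{15}{2} = 30$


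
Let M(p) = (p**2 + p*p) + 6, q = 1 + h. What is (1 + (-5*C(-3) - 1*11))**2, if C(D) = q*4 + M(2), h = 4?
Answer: 32400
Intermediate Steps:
q = 5 (q = 1 + 4 = 5)
M(p) = 6 + 2*p**2 (M(p) = (p**2 + p**2) + 6 = 2*p**2 + 6 = 6 + 2*p**2)
C(D) = 34 (C(D) = 5*4 + (6 + 2*2**2) = 20 + (6 + 2*4) = 20 + (6 + 8) = 20 + 14 = 34)
(1 + (-5*C(-3) - 1*11))**2 = (1 + (-5*34 - 1*11))**2 = (1 + (-170 - 11))**2 = (1 - 181)**2 = (-180)**2 = 32400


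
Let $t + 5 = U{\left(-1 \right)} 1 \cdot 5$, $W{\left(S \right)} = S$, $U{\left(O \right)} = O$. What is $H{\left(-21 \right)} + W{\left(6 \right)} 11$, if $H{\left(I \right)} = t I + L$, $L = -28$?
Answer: $248$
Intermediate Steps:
$t = -10$ ($t = -5 - 1 \cdot 5 = -5 - 5 = -10$)
$H{\left(I \right)} = -28 - 10 I$ ($H{\left(I \right)} = - 10 I - 28 = -28 - 10 I$)
$H{\left(-21 \right)} + W{\left(6 \right)} 11 = \left(-28 - -210\right) + 6 \cdot 11 = \left(-28 + 210\right) + 66 = 182 + 66 = 248$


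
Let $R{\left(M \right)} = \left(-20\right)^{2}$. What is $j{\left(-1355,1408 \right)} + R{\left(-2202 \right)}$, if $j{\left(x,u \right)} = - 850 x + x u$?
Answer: $-755690$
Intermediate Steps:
$R{\left(M \right)} = 400$
$j{\left(x,u \right)} = - 850 x + u x$
$j{\left(-1355,1408 \right)} + R{\left(-2202 \right)} = - 1355 \left(-850 + 1408\right) + 400 = \left(-1355\right) 558 + 400 = -756090 + 400 = -755690$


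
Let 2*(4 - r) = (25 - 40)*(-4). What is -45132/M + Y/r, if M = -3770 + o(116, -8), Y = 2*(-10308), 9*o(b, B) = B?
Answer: 177556674/220597 ≈ 804.89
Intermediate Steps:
o(b, B) = B/9
Y = -20616
r = -26 (r = 4 - (25 - 40)*(-4)/2 = 4 - (-15)*(-4)/2 = 4 - ½*60 = 4 - 30 = -26)
M = -33938/9 (M = -3770 + (⅑)*(-8) = -3770 - 8/9 = -33938/9 ≈ -3770.9)
-45132/M + Y/r = -45132/(-33938/9) - 20616/(-26) = -45132*(-9/33938) - 20616*(-1/26) = 203094/16969 + 10308/13 = 177556674/220597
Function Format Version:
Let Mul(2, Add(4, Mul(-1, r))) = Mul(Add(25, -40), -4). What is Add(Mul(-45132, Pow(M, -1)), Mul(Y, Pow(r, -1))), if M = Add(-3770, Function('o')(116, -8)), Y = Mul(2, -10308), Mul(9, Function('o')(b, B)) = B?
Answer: Rational(177556674, 220597) ≈ 804.89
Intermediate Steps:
Function('o')(b, B) = Mul(Rational(1, 9), B)
Y = -20616
r = -26 (r = Add(4, Mul(Rational(-1, 2), Mul(Add(25, -40), -4))) = Add(4, Mul(Rational(-1, 2), Mul(-15, -4))) = Add(4, Mul(Rational(-1, 2), 60)) = Add(4, -30) = -26)
M = Rational(-33938, 9) (M = Add(-3770, Mul(Rational(1, 9), -8)) = Add(-3770, Rational(-8, 9)) = Rational(-33938, 9) ≈ -3770.9)
Add(Mul(-45132, Pow(M, -1)), Mul(Y, Pow(r, -1))) = Add(Mul(-45132, Pow(Rational(-33938, 9), -1)), Mul(-20616, Pow(-26, -1))) = Add(Mul(-45132, Rational(-9, 33938)), Mul(-20616, Rational(-1, 26))) = Add(Rational(203094, 16969), Rational(10308, 13)) = Rational(177556674, 220597)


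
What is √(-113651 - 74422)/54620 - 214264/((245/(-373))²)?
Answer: -29810336056/60025 + 3*I*√20897/54620 ≈ -4.9663e+5 + 0.0079398*I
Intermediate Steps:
√(-113651 - 74422)/54620 - 214264/((245/(-373))²) = √(-188073)*(1/54620) - 214264/((245*(-1/373))²) = (3*I*√20897)*(1/54620) - 214264/((-245/373)²) = 3*I*√20897/54620 - 214264/60025/139129 = 3*I*√20897/54620 - 214264*139129/60025 = 3*I*√20897/54620 - 29810336056/60025 = -29810336056/60025 + 3*I*√20897/54620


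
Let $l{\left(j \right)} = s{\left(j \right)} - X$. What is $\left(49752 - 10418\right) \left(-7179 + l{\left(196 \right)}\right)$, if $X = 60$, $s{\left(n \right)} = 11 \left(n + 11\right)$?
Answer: $-195175308$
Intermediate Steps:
$s{\left(n \right)} = 121 + 11 n$ ($s{\left(n \right)} = 11 \left(11 + n\right) = 121 + 11 n$)
$l{\left(j \right)} = 61 + 11 j$ ($l{\left(j \right)} = \left(121 + 11 j\right) - 60 = 61 + 11 j$)
$\left(49752 - 10418\right) \left(-7179 + l{\left(196 \right)}\right) = \left(49752 - 10418\right) \left(-7179 + \left(61 + 11 \cdot 196\right)\right) = 39334 \left(-7179 + \left(61 + 2156\right)\right) = 39334 \left(-7179 + 2217\right) = 39334 \left(-4962\right) = -195175308$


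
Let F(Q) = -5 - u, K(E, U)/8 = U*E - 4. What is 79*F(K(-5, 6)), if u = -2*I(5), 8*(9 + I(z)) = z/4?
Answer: -28677/16 ≈ -1792.3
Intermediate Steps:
I(z) = -9 + z/32 (I(z) = -9 + (z/4)/8 = -9 + z/32)
u = 283/16 (u = -2*(-9 + (1/32)*5) = -2*(-9 + 5/32) = -2*(-283/32) = 283/16 ≈ 17.688)
K(E, U) = -32 + 8*E*U (K(E, U) = 8*(U*E - 4) = 8*(E*U - 4) = 8*(-4 + E*U) = -32 + 8*E*U)
F(Q) = -363/16 (F(Q) = -5 - 1*283/16 = -5 - 283/16 = -363/16)
79*F(K(-5, 6)) = 79*(-363/16) = -28677/16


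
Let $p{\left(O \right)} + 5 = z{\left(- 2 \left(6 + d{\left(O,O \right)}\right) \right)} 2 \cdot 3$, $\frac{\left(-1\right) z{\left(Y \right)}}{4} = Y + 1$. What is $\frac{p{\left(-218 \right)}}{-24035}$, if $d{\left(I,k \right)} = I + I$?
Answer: $\frac{1879}{2185} \approx 0.85995$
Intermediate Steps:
$d{\left(I,k \right)} = 2 I$
$z{\left(Y \right)} = -4 - 4 Y$ ($z{\left(Y \right)} = - 4 \left(Y + 1\right) = - 4 \left(1 + Y\right) = -4 - 4 Y$)
$p{\left(O \right)} = 259 + 96 O$ ($p{\left(O \right)} = -5 + \left(-4 - 4 \left(- 2 \left(6 + 2 O\right)\right)\right) 2 \cdot 3 = -5 + \left(-4 - 4 \left(-12 - 4 O\right)\right) 2 \cdot 3 = -5 + \left(-4 + \left(48 + 16 O\right)\right) 2 \cdot 3 = -5 + \left(44 + 16 O\right) 2 \cdot 3 = -5 + \left(88 + 32 O\right) 3 = -5 + \left(264 + 96 O\right) = 259 + 96 O$)
$\frac{p{\left(-218 \right)}}{-24035} = \frac{259 + 96 \left(-218\right)}{-24035} = \left(259 - 20928\right) \left(- \frac{1}{24035}\right) = \left(-20669\right) \left(- \frac{1}{24035}\right) = \frac{1879}{2185}$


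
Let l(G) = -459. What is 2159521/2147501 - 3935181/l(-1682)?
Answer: 2817265450940/328567653 ≈ 8574.4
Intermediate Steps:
2159521/2147501 - 3935181/l(-1682) = 2159521/2147501 - 3935181/(-459) = 2159521*(1/2147501) - 3935181*(-1/459) = 2159521/2147501 + 1311727/153 = 2817265450940/328567653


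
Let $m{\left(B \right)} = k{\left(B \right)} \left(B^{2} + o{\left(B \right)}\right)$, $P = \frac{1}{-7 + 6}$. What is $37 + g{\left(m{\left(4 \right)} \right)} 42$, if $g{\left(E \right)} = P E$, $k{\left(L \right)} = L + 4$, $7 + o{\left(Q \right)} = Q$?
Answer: $-4331$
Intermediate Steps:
$o{\left(Q \right)} = -7 + Q$
$k{\left(L \right)} = 4 + L$
$P = -1$ ($P = \frac{1}{-1} = -1$)
$m{\left(B \right)} = \left(4 + B\right) \left(-7 + B + B^{2}\right)$ ($m{\left(B \right)} = \left(4 + B\right) \left(B^{2} + \left(-7 + B\right)\right) = \left(4 + B\right) \left(-7 + B + B^{2}\right)$)
$g{\left(E \right)} = - E$
$37 + g{\left(m{\left(4 \right)} \right)} 42 = 37 + - \left(4 + 4\right) \left(-7 + 4 + 4^{2}\right) 42 = 37 + - 8 \left(-7 + 4 + 16\right) 42 = 37 + - 8 \cdot 13 \cdot 42 = 37 + \left(-1\right) 104 \cdot 42 = 37 - 4368 = -4331$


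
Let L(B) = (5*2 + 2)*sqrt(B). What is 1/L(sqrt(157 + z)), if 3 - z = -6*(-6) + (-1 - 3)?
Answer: 2**(1/4)/48 ≈ 0.024775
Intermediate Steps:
z = -29 (z = 3 - (-6*(-6) + (-1 - 3)) = 3 - (36 - 4) = 3 - 1*32 = 3 - 32 = -29)
L(B) = 12*sqrt(B) (L(B) = (10 + 2)*sqrt(B) = 12*sqrt(B))
1/L(sqrt(157 + z)) = 1/(12*sqrt(sqrt(157 - 29))) = 1/(12*sqrt(sqrt(128))) = 1/(12*sqrt(8*sqrt(2))) = 1/(12*(2*sqrt(2)*2**(1/4))) = 1/(24*2**(3/4)) = 2**(1/4)/48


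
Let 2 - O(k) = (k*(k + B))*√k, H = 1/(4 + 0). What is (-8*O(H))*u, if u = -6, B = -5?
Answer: 249/2 ≈ 124.50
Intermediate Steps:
H = ¼ (H = 1/4 = ¼ ≈ 0.25000)
O(k) = 2 - k^(3/2)*(-5 + k) (O(k) = 2 - k*(k - 5)*√k = 2 - k*(-5 + k)*√k = 2 - k^(3/2)*(-5 + k))
(-8*O(H))*u = -8*(2 - (¼)^(5/2) + 5*(¼)^(3/2))*(-6) = -8*(2 - 1*1/32 + 5*(⅛))*(-6) = -8*(2 - 1/32 + 5/8)*(-6) = -8*83/32*(-6) = -83/4*(-6) = 249/2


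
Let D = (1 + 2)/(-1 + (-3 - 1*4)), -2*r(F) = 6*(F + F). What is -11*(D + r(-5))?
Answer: -2607/8 ≈ -325.88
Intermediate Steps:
r(F) = -6*F (r(F) = -3*(F + F) = -3*2*F = -6*F)
D = -3/8 (D = 3/(-1 + (-3 - 4)) = 3/(-1 - 7) = 3/(-8) = 3*(-⅛) = -3/8 ≈ -0.37500)
-11*(D + r(-5)) = -11*(-3/8 - 6*(-5)) = -11*(-3/8 + 30) = -11*237/8 = -2607/8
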